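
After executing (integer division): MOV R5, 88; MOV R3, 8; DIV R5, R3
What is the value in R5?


Register state trace:
  MOV R5, 88  → R5 = 88
  MOV R3, 8  → R3 = 8
  DIV R5, R3  → R5 = 88 // 8 = 11
Final: R5 = 11

11


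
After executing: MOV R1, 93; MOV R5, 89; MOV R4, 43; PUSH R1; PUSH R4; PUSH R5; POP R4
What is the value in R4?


Stack trace (top is rightmost):
  MOV R1, 93  → R1 = 93
  MOV R5, 89  → R5 = 89
  MOV R4, 43  → R4 = 43
  PUSH R1  → stack: [93]
  PUSH R4  → stack: [93, 43]
  PUSH R5  → stack: [93, 43, 89]
  POP R4  → R4 = 89, stack: [93, 43]
Final: R4 = 89

89


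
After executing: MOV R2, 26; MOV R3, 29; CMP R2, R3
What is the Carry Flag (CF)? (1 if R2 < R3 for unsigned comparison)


Register state trace:
  MOV R2, 26  → R2 = 26
  MOV R3, 29  → R3 = 29
  CMP R2, R3  → unsigned 26 - 29: borrow occurs
  26 < 29, so CF = 1
CF = 1

1


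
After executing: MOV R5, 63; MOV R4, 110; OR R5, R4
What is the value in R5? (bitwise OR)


Register state trace:
  MOV R5, 63  → R5 = 63 (0b00111111)
  MOV R4, 110  → R4 = 110 (0b01101110)
  OR R5, R4   → R5 = 63 OR 110 = 127 (0b01111111)
Final: R5 = 127

127


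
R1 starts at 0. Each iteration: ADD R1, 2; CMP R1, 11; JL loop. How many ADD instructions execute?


Loop trace (R1 starts at 0, target 11, step 2):
  ADD #1: R1 = 0 + 2 = 2  → 2 < 11, loop
  ADD #2: R1 = 2 + 2 = 4  → 4 < 11, loop
  ADD #3: R1 = 4 + 2 = 6  → 6 < 11, loop
  ADD #4: R1 = 6 + 2 = 8  → 8 < 11, loop
  ADD #5: R1 = 8 + 2 = 10  → 10 < 11, loop
  ADD #6: R1 = 10 + 2 = 12  → 12 >= 11, exit
Total ADD instructions: 6

6


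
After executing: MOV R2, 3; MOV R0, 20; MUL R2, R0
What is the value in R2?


Register state trace:
  MOV R2, 3  → R2 = 3
  MOV R0, 20  → R0 = 20
  MUL R2, R0  → R2 = 3 * 20 = 60
Final: R2 = 60

60


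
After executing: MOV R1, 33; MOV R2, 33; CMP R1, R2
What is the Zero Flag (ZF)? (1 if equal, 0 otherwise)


Register state trace:
  MOV R1, 33  → R1 = 33
  MOV R2, 33  → R2 = 33
  CMP R1, R2  → computes 33 - 33 = 0
  Result is zero, so values are equal
ZF = 1

1


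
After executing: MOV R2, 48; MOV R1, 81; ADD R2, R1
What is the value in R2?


Register state trace:
  MOV R2, 48  → R2 = 48
  MOV R1, 81  → R1 = 81
  ADD R2, R1  → R2 = 48 + 81 = 129
Final: R2 = 129

129


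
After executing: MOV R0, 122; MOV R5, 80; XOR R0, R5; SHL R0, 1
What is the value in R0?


Register state trace:
  MOV R0, 122  → R0 = 122 (0b01111010)
  MOV R5, 80  → R5 = 80 (0b01010000)
  XOR R0, R5  → R0 = 122 XOR 80 = 42 (0b00101010)
  SHL R0, 1  → R0 = 42 << 1 = 84
Final: R0 = 84

84


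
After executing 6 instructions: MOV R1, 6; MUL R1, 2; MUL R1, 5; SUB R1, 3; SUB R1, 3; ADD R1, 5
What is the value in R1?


Register state trace:
  MOV R1, 6  → R1 = 6
  MUL R1, 2  → R1 = 6 * 2 = 12
  MUL R1, 5  → R1 = 12 * 5 = 60
  SUB R1, 3  → R1 = 60 - 3 = 57
  SUB R1, 3  → R1 = 57 - 3 = 54
  ADD R1, 5  → R1 = 54 + 5 = 59
Final: R1 = 59

59


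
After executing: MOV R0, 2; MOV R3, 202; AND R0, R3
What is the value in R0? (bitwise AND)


Register state trace:
  MOV R0, 2  → R0 = 2 (0b00000010)
  MOV R3, 202  → R3 = 202 (0b11001010)
  AND R0, R3  → R0 = 2 AND 202 = 2 (0b00000010)
Final: R0 = 2

2


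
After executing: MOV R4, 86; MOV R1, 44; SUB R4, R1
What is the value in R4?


Register state trace:
  MOV R4, 86  → R4 = 86
  MOV R1, 44  → R1 = 44
  SUB R4, R1  → R4 = 86 - 44 = 42
Final: R4 = 42

42


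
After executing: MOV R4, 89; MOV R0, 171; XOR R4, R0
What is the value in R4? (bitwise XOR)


Register state trace:
  MOV R4, 89  → R4 = 89 (0b01011001)
  MOV R0, 171  → R0 = 171 (0b10101011)
  XOR R4, R0  → R4 = 89 XOR 171 = 242 (0b11110010)
Final: R4 = 242

242


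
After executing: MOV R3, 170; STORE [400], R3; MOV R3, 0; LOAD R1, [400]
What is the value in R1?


Register and memory trace:
  MOV R3, 170  → R3 = 170
  STORE [400], R3  → mem[400] = 170
  MOV R3, 0  → R3 = 0
  LOAD R1, [400]  → R1 = mem[400] = 170
Final: R1 = 170

170


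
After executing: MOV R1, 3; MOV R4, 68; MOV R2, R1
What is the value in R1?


Register state trace:
  MOV R1, 3  → R1 = 3
  MOV R4, 68  → R4 = 68
  MOV R2, R1  → R2 = 3
Final: R1 = 3

3


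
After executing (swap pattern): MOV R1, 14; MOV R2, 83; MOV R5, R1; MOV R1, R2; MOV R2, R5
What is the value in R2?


Register state trace (swap pattern):
  MOV R1, 14  → R1 = 14
  MOV R2, 83  → R2 = 83
  MOV R5, R1  → R5 = 14  (save R1)
  MOV R1, R2  → R1 = 83  (R1 gets R2's value)
  MOV R2, R5  → R2 = 14  (R2 gets saved value)
Final: R2 = 14

14


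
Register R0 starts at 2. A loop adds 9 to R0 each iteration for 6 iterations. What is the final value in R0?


Starting value: R0 = 2
  Iter 1: R0 = 2 + 9 = 11
  Iter 2: R0 = 11 + 9 = 20
  Iter 3: R0 = 20 + 9 = 29
  Iter 4: R0 = 29 + 9 = 38
  Iter 5: R0 = 38 + 9 = 47
  Iter 6: R0 = 47 + 9 = 56
Final: R0 = 56

56


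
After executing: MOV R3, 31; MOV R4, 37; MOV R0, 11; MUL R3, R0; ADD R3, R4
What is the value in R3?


Register state trace:
  MOV R3, 31  → R3 = 31
  MOV R4, 37  → R4 = 37
  MOV R0, 11  → R0 = 11
  MUL R3, R0  → R3 = 31 * 11 = 341
  ADD R3, R4  → R3 = 341 + 37 = 378
Final: R3 = 378

378


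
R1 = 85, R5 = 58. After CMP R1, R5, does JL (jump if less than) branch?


Trace:
  R1 = 85, R5 = 58
  CMP R1, R5  → compares 85 vs 58
  JL checks: is 85 less than 58?
  85 > 58, so condition is false
Branch taken: No

No


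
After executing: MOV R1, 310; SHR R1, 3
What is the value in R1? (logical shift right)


Register state trace:
  MOV R1, 310  → R1 = 310
  SHR R1, 3  → R1 = 310 >> 3 = 310 // 2^3 = 38
Final: R1 = 38

38


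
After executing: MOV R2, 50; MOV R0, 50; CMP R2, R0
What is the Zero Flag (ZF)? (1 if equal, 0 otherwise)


Register state trace:
  MOV R2, 50  → R2 = 50
  MOV R0, 50  → R0 = 50
  CMP R2, R0  → computes 50 - 50 = 0
  Result is zero, so values are equal
ZF = 1

1


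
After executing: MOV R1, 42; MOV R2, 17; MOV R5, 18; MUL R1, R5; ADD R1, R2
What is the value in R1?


Register state trace:
  MOV R1, 42  → R1 = 42
  MOV R2, 17  → R2 = 17
  MOV R5, 18  → R5 = 18
  MUL R1, R5  → R1 = 42 * 18 = 756
  ADD R1, R2  → R1 = 756 + 17 = 773
Final: R1 = 773

773


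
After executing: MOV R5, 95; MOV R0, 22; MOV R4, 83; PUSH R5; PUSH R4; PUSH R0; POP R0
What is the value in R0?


Stack trace (top is rightmost):
  MOV R5, 95  → R5 = 95
  MOV R0, 22  → R0 = 22
  MOV R4, 83  → R4 = 83
  PUSH R5  → stack: [95]
  PUSH R4  → stack: [95, 83]
  PUSH R0  → stack: [95, 83, 22]
  POP R0  → R0 = 22, stack: [95, 83]
Final: R0 = 22

22


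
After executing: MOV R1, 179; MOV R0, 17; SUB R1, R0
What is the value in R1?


Register state trace:
  MOV R1, 179  → R1 = 179
  MOV R0, 17  → R0 = 17
  SUB R1, R0  → R1 = 179 - 17 = 162
Final: R1 = 162

162


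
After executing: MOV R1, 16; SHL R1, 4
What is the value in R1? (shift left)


Register state trace:
  MOV R1, 16  → R1 = 16
  SHL R1, 4  → R1 = 16 << 4 = 16 * 2^4 = 256
Final: R1 = 256

256


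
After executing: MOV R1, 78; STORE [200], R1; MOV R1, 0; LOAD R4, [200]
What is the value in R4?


Register and memory trace:
  MOV R1, 78  → R1 = 78
  STORE [200], R1  → mem[200] = 78
  MOV R1, 0  → R1 = 0
  LOAD R4, [200]  → R4 = mem[200] = 78
Final: R4 = 78

78


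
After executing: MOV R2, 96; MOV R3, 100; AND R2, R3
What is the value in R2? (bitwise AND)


Register state trace:
  MOV R2, 96  → R2 = 96 (0b01100000)
  MOV R3, 100  → R3 = 100 (0b01100100)
  AND R2, R3  → R2 = 96 AND 100 = 96 (0b01100000)
Final: R2 = 96

96


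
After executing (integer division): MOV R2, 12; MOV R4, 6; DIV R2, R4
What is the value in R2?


Register state trace:
  MOV R2, 12  → R2 = 12
  MOV R4, 6  → R4 = 6
  DIV R2, R4  → R2 = 12 // 6 = 2
Final: R2 = 2

2


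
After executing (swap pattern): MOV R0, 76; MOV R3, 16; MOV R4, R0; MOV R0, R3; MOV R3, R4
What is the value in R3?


Register state trace (swap pattern):
  MOV R0, 76  → R0 = 76
  MOV R3, 16  → R3 = 16
  MOV R4, R0  → R4 = 76  (save R0)
  MOV R0, R3  → R0 = 16  (R0 gets R3's value)
  MOV R3, R4  → R3 = 76  (R3 gets saved value)
Final: R3 = 76

76


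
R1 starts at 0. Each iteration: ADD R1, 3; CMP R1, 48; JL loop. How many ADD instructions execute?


Loop trace (R1 starts at 0, target 48, step 3):
  ADD #1: R1 = 0 + 3 = 3  → 3 < 48, loop
  ADD #2: R1 = 3 + 3 = 6  → 6 < 48, loop
  ADD #3: R1 = 6 + 3 = 9  → 9 < 48, loop
  ADD #4: R1 = 9 + 3 = 12  → 12 < 48, loop
  ADD #5: R1 = 12 + 3 = 15  → 15 < 48, loop
  ADD #6: R1 = 15 + 3 = 18  → 18 < 48, loop
  ADD #7: R1 = 18 + 3 = 21  → 21 < 48, loop
  ADD #8: R1 = 21 + 3 = 24  → 24 < 48, loop
  ADD #9: R1 = 24 + 3 = 27  → 27 < 48, loop
  ADD #10: R1 = 27 + 3 = 30  → 30 < 48, loop
  ADD #11: R1 = 30 + 3 = 33  → 33 < 48, loop
  ADD #12: R1 = 33 + 3 = 36  → 36 < 48, loop
  ADD #13: R1 = 36 + 3 = 39  → 39 < 48, loop
  ADD #14: R1 = 39 + 3 = 42  → 42 < 48, loop
  ADD #15: R1 = 42 + 3 = 45  → 45 < 48, loop
  ADD #16: R1 = 45 + 3 = 48  → 48 >= 48, exit
Total ADD instructions: 16

16


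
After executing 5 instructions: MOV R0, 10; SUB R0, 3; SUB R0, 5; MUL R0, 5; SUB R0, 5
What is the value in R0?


Register state trace:
  MOV R0, 10  → R0 = 10
  SUB R0, 3  → R0 = 10 - 3 = 7
  SUB R0, 5  → R0 = 7 - 5 = 2
  MUL R0, 5  → R0 = 2 * 5 = 10
  SUB R0, 5  → R0 = 10 - 5 = 5
Final: R0 = 5

5


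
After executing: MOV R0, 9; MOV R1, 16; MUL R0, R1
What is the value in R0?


Register state trace:
  MOV R0, 9  → R0 = 9
  MOV R1, 16  → R1 = 16
  MUL R0, R1  → R0 = 9 * 16 = 144
Final: R0 = 144

144


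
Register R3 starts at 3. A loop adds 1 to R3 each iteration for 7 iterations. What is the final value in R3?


Starting value: R3 = 3
  Iter 1: R3 = 3 + 1 = 4
  Iter 2: R3 = 4 + 1 = 5
  Iter 3: R3 = 5 + 1 = 6
  Iter 4: R3 = 6 + 1 = 7
  Iter 5: R3 = 7 + 1 = 8
  Iter 6: R3 = 8 + 1 = 9
  Iter 7: R3 = 9 + 1 = 10
Final: R3 = 10

10


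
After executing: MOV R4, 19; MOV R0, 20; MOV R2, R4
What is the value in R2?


Register state trace:
  MOV R4, 19  → R4 = 19
  MOV R0, 20  → R0 = 20
  MOV R2, R4  → R2 = 19
Final: R2 = 19

19


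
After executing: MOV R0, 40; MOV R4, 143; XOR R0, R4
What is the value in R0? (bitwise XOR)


Register state trace:
  MOV R0, 40  → R0 = 40 (0b00101000)
  MOV R4, 143  → R4 = 143 (0b10001111)
  XOR R0, R4  → R0 = 40 XOR 143 = 167 (0b10100111)
Final: R0 = 167

167


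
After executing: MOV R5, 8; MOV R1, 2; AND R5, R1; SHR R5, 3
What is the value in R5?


Register state trace:
  MOV R5, 8  → R5 = 8 (0b00001000)
  MOV R1, 2  → R1 = 2 (0b00000010)
  AND R5, R1  → R5 = 8 AND 2 = 0 (0b00000000)
  SHR R5, 3  → R5 = 0 >> 3 = 0
Final: R5 = 0

0


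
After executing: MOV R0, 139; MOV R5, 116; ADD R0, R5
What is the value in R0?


Register state trace:
  MOV R0, 139  → R0 = 139
  MOV R5, 116  → R5 = 116
  ADD R0, R5  → R0 = 139 + 116 = 255
Final: R0 = 255

255


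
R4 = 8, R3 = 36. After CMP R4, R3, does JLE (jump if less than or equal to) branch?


Trace:
  R4 = 8, R3 = 36
  CMP R4, R3  → compares 8 vs 36
  JLE checks: is 8 less than or equal to 36?
  8 < 36, so condition is true
Branch taken: Yes

Yes


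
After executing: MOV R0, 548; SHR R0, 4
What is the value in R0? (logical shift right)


Register state trace:
  MOV R0, 548  → R0 = 548
  SHR R0, 4  → R0 = 548 >> 4 = 548 // 2^4 = 34
Final: R0 = 34

34


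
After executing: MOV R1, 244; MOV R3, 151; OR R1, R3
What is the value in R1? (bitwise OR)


Register state trace:
  MOV R1, 244  → R1 = 244 (0b11110100)
  MOV R3, 151  → R3 = 151 (0b10010111)
  OR R1, R3   → R1 = 244 OR 151 = 247 (0b11110111)
Final: R1 = 247

247


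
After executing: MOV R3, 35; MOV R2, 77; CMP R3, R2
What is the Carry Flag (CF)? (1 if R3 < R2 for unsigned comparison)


Register state trace:
  MOV R3, 35  → R3 = 35
  MOV R2, 77  → R2 = 77
  CMP R3, R2  → unsigned 35 - 77: borrow occurs
  35 < 77, so CF = 1
CF = 1

1


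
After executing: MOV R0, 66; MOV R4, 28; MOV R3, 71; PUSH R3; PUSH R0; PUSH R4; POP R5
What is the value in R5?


Stack trace (top is rightmost):
  MOV R0, 66  → R0 = 66
  MOV R4, 28  → R4 = 28
  MOV R3, 71  → R3 = 71
  PUSH R3  → stack: [71]
  PUSH R0  → stack: [71, 66]
  PUSH R4  → stack: [71, 66, 28]
  POP R5  → R5 = 28, stack: [71, 66]
Final: R5 = 28

28


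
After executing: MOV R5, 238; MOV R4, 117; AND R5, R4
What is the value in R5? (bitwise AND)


Register state trace:
  MOV R5, 238  → R5 = 238 (0b11101110)
  MOV R4, 117  → R4 = 117 (0b01110101)
  AND R5, R4  → R5 = 238 AND 117 = 100 (0b01100100)
Final: R5 = 100

100


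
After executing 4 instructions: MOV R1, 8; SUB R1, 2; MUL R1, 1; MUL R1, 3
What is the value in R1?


Register state trace:
  MOV R1, 8  → R1 = 8
  SUB R1, 2  → R1 = 8 - 2 = 6
  MUL R1, 1  → R1 = 6 * 1 = 6
  MUL R1, 3  → R1 = 6 * 3 = 18
Final: R1 = 18

18


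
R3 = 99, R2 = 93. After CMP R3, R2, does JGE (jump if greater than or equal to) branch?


Trace:
  R3 = 99, R2 = 93
  CMP R3, R2  → compares 99 vs 93
  JGE checks: is 99 greater than or equal to 93?
  99 > 93, so condition is true
Branch taken: Yes

Yes


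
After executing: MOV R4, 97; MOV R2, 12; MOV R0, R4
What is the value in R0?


Register state trace:
  MOV R4, 97  → R4 = 97
  MOV R2, 12  → R2 = 12
  MOV R0, R4  → R0 = 97
Final: R0 = 97

97


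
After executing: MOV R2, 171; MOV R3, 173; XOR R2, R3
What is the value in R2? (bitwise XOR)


Register state trace:
  MOV R2, 171  → R2 = 171 (0b10101011)
  MOV R3, 173  → R3 = 173 (0b10101101)
  XOR R2, R3  → R2 = 171 XOR 173 = 6 (0b00000110)
Final: R2 = 6

6


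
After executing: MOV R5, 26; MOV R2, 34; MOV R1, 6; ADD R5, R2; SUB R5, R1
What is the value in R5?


Register state trace:
  MOV R5, 26  → R5 = 26
  MOV R2, 34  → R2 = 34
  MOV R1, 6  → R1 = 6
  ADD R5, R2  → R5 = 26 + 34 = 60
  SUB R5, R1  → R5 = 60 - 6 = 54
Final: R5 = 54

54


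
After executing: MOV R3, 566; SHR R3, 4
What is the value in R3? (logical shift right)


Register state trace:
  MOV R3, 566  → R3 = 566
  SHR R3, 4  → R3 = 566 >> 4 = 566 // 2^4 = 35
Final: R3 = 35

35


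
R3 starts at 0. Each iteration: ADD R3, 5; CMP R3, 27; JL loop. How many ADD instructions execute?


Loop trace (R3 starts at 0, target 27, step 5):
  ADD #1: R3 = 0 + 5 = 5  → 5 < 27, loop
  ADD #2: R3 = 5 + 5 = 10  → 10 < 27, loop
  ADD #3: R3 = 10 + 5 = 15  → 15 < 27, loop
  ADD #4: R3 = 15 + 5 = 20  → 20 < 27, loop
  ADD #5: R3 = 20 + 5 = 25  → 25 < 27, loop
  ADD #6: R3 = 25 + 5 = 30  → 30 >= 27, exit
Total ADD instructions: 6

6


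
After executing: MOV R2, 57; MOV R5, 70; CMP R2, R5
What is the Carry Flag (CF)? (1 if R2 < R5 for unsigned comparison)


Register state trace:
  MOV R2, 57  → R2 = 57
  MOV R5, 70  → R5 = 70
  CMP R2, R5  → unsigned 57 - 70: borrow occurs
  57 < 70, so CF = 1
CF = 1

1


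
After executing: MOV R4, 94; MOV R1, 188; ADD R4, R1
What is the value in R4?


Register state trace:
  MOV R4, 94  → R4 = 94
  MOV R1, 188  → R1 = 188
  ADD R4, R1  → R4 = 94 + 188 = 282
Final: R4 = 282

282


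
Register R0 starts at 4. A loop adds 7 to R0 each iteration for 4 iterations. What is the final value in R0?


Starting value: R0 = 4
  Iter 1: R0 = 4 + 7 = 11
  Iter 2: R0 = 11 + 7 = 18
  Iter 3: R0 = 18 + 7 = 25
  Iter 4: R0 = 25 + 7 = 32
Final: R0 = 32

32


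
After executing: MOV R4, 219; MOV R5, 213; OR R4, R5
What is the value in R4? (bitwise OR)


Register state trace:
  MOV R4, 219  → R4 = 219 (0b11011011)
  MOV R5, 213  → R5 = 213 (0b11010101)
  OR R4, R5   → R4 = 219 OR 213 = 223 (0b11011111)
Final: R4 = 223

223


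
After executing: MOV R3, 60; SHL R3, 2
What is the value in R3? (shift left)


Register state trace:
  MOV R3, 60  → R3 = 60
  SHL R3, 2  → R3 = 60 << 2 = 60 * 2^2 = 240
Final: R3 = 240

240


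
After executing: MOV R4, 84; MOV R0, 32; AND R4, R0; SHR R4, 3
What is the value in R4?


Register state trace:
  MOV R4, 84  → R4 = 84 (0b01010100)
  MOV R0, 32  → R0 = 32 (0b00100000)
  AND R4, R0  → R4 = 84 AND 32 = 0 (0b00000000)
  SHR R4, 3  → R4 = 0 >> 3 = 0
Final: R4 = 0

0


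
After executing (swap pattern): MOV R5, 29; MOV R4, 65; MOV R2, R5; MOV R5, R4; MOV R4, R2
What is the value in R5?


Register state trace (swap pattern):
  MOV R5, 29  → R5 = 29
  MOV R4, 65  → R4 = 65
  MOV R2, R5  → R2 = 29  (save R5)
  MOV R5, R4  → R5 = 65  (R5 gets R4's value)
  MOV R4, R2  → R4 = 29  (R4 gets saved value)
Final: R5 = 65

65


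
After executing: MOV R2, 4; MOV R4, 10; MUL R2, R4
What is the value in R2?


Register state trace:
  MOV R2, 4  → R2 = 4
  MOV R4, 10  → R4 = 10
  MUL R2, R4  → R2 = 4 * 10 = 40
Final: R2 = 40

40


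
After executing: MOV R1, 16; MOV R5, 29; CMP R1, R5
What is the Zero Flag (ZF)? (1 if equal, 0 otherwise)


Register state trace:
  MOV R1, 16  → R1 = 16
  MOV R5, 29  → R5 = 29
  CMP R1, R5  → computes 16 - 29 = -13
  Result is nonzero, so values are not equal
ZF = 0

0


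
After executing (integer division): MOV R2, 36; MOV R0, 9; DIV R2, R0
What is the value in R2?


Register state trace:
  MOV R2, 36  → R2 = 36
  MOV R0, 9  → R0 = 9
  DIV R2, R0  → R2 = 36 // 9 = 4
Final: R2 = 4

4


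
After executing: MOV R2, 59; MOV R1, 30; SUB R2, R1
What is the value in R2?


Register state trace:
  MOV R2, 59  → R2 = 59
  MOV R1, 30  → R1 = 30
  SUB R2, R1  → R2 = 59 - 30 = 29
Final: R2 = 29

29


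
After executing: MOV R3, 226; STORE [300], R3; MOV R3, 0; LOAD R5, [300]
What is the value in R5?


Register and memory trace:
  MOV R3, 226  → R3 = 226
  STORE [300], R3  → mem[300] = 226
  MOV R3, 0  → R3 = 0
  LOAD R5, [300]  → R5 = mem[300] = 226
Final: R5 = 226

226


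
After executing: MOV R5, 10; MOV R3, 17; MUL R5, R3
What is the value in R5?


Register state trace:
  MOV R5, 10  → R5 = 10
  MOV R3, 17  → R3 = 17
  MUL R5, R3  → R5 = 10 * 17 = 170
Final: R5 = 170

170


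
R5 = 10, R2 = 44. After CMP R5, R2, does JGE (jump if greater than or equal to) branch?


Trace:
  R5 = 10, R2 = 44
  CMP R5, R2  → compares 10 vs 44
  JGE checks: is 10 greater than or equal to 44?
  10 < 44, so condition is false
Branch taken: No

No


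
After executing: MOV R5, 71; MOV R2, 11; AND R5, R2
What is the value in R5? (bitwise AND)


Register state trace:
  MOV R5, 71  → R5 = 71 (0b01000111)
  MOV R2, 11  → R2 = 11 (0b00001011)
  AND R5, R2  → R5 = 71 AND 11 = 3 (0b00000011)
Final: R5 = 3

3


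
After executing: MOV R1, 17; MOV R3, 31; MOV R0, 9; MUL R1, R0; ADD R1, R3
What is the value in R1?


Register state trace:
  MOV R1, 17  → R1 = 17
  MOV R3, 31  → R3 = 31
  MOV R0, 9  → R0 = 9
  MUL R1, R0  → R1 = 17 * 9 = 153
  ADD R1, R3  → R1 = 153 + 31 = 184
Final: R1 = 184

184


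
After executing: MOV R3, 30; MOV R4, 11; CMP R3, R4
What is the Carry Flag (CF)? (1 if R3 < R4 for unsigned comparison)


Register state trace:
  MOV R3, 30  → R3 = 30
  MOV R4, 11  → R4 = 11
  CMP R3, R4  → unsigned 30 - 11: no borrow
  30 >= 11, so CF = 0
CF = 0

0


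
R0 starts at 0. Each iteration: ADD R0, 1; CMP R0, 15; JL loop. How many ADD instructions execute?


Loop trace (R0 starts at 0, target 15, step 1):
  ADD #1: R0 = 0 + 1 = 1  → 1 < 15, loop
  ADD #2: R0 = 1 + 1 = 2  → 2 < 15, loop
  ADD #3: R0 = 2 + 1 = 3  → 3 < 15, loop
  ADD #4: R0 = 3 + 1 = 4  → 4 < 15, loop
  ADD #5: R0 = 4 + 1 = 5  → 5 < 15, loop
  ADD #6: R0 = 5 + 1 = 6  → 6 < 15, loop
  ADD #7: R0 = 6 + 1 = 7  → 7 < 15, loop
  ADD #8: R0 = 7 + 1 = 8  → 8 < 15, loop
  ADD #9: R0 = 8 + 1 = 9  → 9 < 15, loop
  ADD #10: R0 = 9 + 1 = 10  → 10 < 15, loop
  ADD #11: R0 = 10 + 1 = 11  → 11 < 15, loop
  ADD #12: R0 = 11 + 1 = 12  → 12 < 15, loop
  ADD #13: R0 = 12 + 1 = 13  → 13 < 15, loop
  ADD #14: R0 = 13 + 1 = 14  → 14 < 15, loop
  ADD #15: R0 = 14 + 1 = 15  → 15 >= 15, exit
Total ADD instructions: 15

15


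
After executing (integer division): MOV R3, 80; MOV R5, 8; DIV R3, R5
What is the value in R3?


Register state trace:
  MOV R3, 80  → R3 = 80
  MOV R5, 8  → R5 = 8
  DIV R3, R5  → R3 = 80 // 8 = 10
Final: R3 = 10

10


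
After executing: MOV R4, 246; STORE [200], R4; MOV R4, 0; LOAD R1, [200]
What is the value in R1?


Register and memory trace:
  MOV R4, 246  → R4 = 246
  STORE [200], R4  → mem[200] = 246
  MOV R4, 0  → R4 = 0
  LOAD R1, [200]  → R1 = mem[200] = 246
Final: R1 = 246

246


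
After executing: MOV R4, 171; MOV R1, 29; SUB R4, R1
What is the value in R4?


Register state trace:
  MOV R4, 171  → R4 = 171
  MOV R1, 29  → R1 = 29
  SUB R4, R1  → R4 = 171 - 29 = 142
Final: R4 = 142

142


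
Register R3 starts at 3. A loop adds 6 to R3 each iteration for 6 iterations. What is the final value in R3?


Starting value: R3 = 3
  Iter 1: R3 = 3 + 6 = 9
  Iter 2: R3 = 9 + 6 = 15
  Iter 3: R3 = 15 + 6 = 21
  Iter 4: R3 = 21 + 6 = 27
  Iter 5: R3 = 27 + 6 = 33
  Iter 6: R3 = 33 + 6 = 39
Final: R3 = 39

39


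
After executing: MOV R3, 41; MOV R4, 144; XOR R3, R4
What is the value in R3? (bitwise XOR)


Register state trace:
  MOV R3, 41  → R3 = 41 (0b00101001)
  MOV R4, 144  → R4 = 144 (0b10010000)
  XOR R3, R4  → R3 = 41 XOR 144 = 185 (0b10111001)
Final: R3 = 185

185


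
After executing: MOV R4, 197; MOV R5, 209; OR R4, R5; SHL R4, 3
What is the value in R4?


Register state trace:
  MOV R4, 197  → R4 = 197 (0b11000101)
  MOV R5, 209  → R5 = 209 (0b11010001)
  OR R4, R5  → R4 = 197 OR 209 = 213 (0b11010101)
  SHL R4, 3  → R4 = 213 << 3 = 1704
Final: R4 = 1704

1704


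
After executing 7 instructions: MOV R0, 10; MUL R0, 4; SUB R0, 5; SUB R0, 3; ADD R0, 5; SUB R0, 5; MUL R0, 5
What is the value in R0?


Register state trace:
  MOV R0, 10  → R0 = 10
  MUL R0, 4  → R0 = 10 * 4 = 40
  SUB R0, 5  → R0 = 40 - 5 = 35
  SUB R0, 3  → R0 = 35 - 3 = 32
  ADD R0, 5  → R0 = 32 + 5 = 37
  SUB R0, 5  → R0 = 37 - 5 = 32
  MUL R0, 5  → R0 = 32 * 5 = 160
Final: R0 = 160

160


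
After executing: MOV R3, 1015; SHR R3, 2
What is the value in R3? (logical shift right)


Register state trace:
  MOV R3, 1015  → R3 = 1015
  SHR R3, 2  → R3 = 1015 >> 2 = 1015 // 2^2 = 253
Final: R3 = 253

253


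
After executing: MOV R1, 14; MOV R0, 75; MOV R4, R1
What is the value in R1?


Register state trace:
  MOV R1, 14  → R1 = 14
  MOV R0, 75  → R0 = 75
  MOV R4, R1  → R4 = 14
Final: R1 = 14

14


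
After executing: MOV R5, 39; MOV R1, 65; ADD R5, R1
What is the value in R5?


Register state trace:
  MOV R5, 39  → R5 = 39
  MOV R1, 65  → R1 = 65
  ADD R5, R1  → R5 = 39 + 65 = 104
Final: R5 = 104

104


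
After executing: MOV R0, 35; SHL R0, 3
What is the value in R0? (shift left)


Register state trace:
  MOV R0, 35  → R0 = 35
  SHL R0, 3  → R0 = 35 << 3 = 35 * 2^3 = 280
Final: R0 = 280

280


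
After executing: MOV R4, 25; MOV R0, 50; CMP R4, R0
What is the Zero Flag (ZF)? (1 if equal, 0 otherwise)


Register state trace:
  MOV R4, 25  → R4 = 25
  MOV R0, 50  → R0 = 50
  CMP R4, R0  → computes 25 - 50 = -25
  Result is nonzero, so values are not equal
ZF = 0

0


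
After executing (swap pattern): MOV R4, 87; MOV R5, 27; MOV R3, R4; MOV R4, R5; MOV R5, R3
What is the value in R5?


Register state trace (swap pattern):
  MOV R4, 87  → R4 = 87
  MOV R5, 27  → R5 = 27
  MOV R3, R4  → R3 = 87  (save R4)
  MOV R4, R5  → R4 = 27  (R4 gets R5's value)
  MOV R5, R3  → R5 = 87  (R5 gets saved value)
Final: R5 = 87

87


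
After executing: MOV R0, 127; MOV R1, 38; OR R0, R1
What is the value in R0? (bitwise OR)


Register state trace:
  MOV R0, 127  → R0 = 127 (0b01111111)
  MOV R1, 38  → R1 = 38 (0b00100110)
  OR R0, R1   → R0 = 127 OR 38 = 127 (0b01111111)
Final: R0 = 127

127


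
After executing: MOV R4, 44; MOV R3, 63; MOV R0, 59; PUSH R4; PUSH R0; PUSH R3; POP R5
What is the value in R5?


Stack trace (top is rightmost):
  MOV R4, 44  → R4 = 44
  MOV R3, 63  → R3 = 63
  MOV R0, 59  → R0 = 59
  PUSH R4  → stack: [44]
  PUSH R0  → stack: [44, 59]
  PUSH R3  → stack: [44, 59, 63]
  POP R5  → R5 = 63, stack: [44, 59]
Final: R5 = 63

63


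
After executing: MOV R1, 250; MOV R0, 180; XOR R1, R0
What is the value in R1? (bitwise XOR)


Register state trace:
  MOV R1, 250  → R1 = 250 (0b11111010)
  MOV R0, 180  → R0 = 180 (0b10110100)
  XOR R1, R0  → R1 = 250 XOR 180 = 78 (0b01001110)
Final: R1 = 78

78


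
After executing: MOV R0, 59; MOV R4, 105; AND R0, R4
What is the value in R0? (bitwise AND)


Register state trace:
  MOV R0, 59  → R0 = 59 (0b00111011)
  MOV R4, 105  → R4 = 105 (0b01101001)
  AND R0, R4  → R0 = 59 AND 105 = 41 (0b00101001)
Final: R0 = 41

41


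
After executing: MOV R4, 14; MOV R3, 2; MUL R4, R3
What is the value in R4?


Register state trace:
  MOV R4, 14  → R4 = 14
  MOV R3, 2  → R3 = 2
  MUL R4, R3  → R4 = 14 * 2 = 28
Final: R4 = 28

28


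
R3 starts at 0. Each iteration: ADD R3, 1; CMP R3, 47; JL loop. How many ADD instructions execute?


Loop trace (R3 starts at 0, target 47, step 1):
  ADD #1: R3 = 0 + 1 = 1  → 1 < 47, loop
  ADD #2: R3 = 1 + 1 = 2  → 2 < 47, loop
  ADD #3: R3 = 2 + 1 = 3  → 3 < 47, loop
  ADD #4: R3 = 3 + 1 = 4  → 4 < 47, loop
  ADD #5: R3 = 4 + 1 = 5  → 5 < 47, loop
  ADD #6: R3 = 5 + 1 = 6  → 6 < 47, loop
  ADD #7: R3 = 6 + 1 = 7  → 7 < 47, loop
  ADD #8: R3 = 7 + 1 = 8  → 8 < 47, loop
  ADD #9: R3 = 8 + 1 = 9  → 9 < 47, loop
  ADD #10: R3 = 9 + 1 = 10  → 10 < 47, loop
  ADD #11: R3 = 10 + 1 = 11  → 11 < 47, loop
  ADD #12: R3 = 11 + 1 = 12  → 12 < 47, loop
  ADD #13: R3 = 12 + 1 = 13  → 13 < 47, loop
  ADD #14: R3 = 13 + 1 = 14  → 14 < 47, loop
  ADD #15: R3 = 14 + 1 = 15  → 15 < 47, loop
  ADD #16: R3 = 15 + 1 = 16  → 16 < 47, loop
  ADD #17: R3 = 16 + 1 = 17  → 17 < 47, loop
  ADD #18: R3 = 17 + 1 = 18  → 18 < 47, loop
  ADD #19: R3 = 18 + 1 = 19  → 19 < 47, loop
  ADD #20: R3 = 19 + 1 = 20  → 20 < 47, loop
  ADD #21: R3 = 20 + 1 = 21  → 21 < 47, loop
  ADD #22: R3 = 21 + 1 = 22  → 22 < 47, loop
  ADD #23: R3 = 22 + 1 = 23  → 23 < 47, loop
  ADD #24: R3 = 23 + 1 = 24  → 24 < 47, loop
  ADD #25: R3 = 24 + 1 = 25  → 25 < 47, loop
  ADD #26: R3 = 25 + 1 = 26  → 26 < 47, loop
  ADD #27: R3 = 26 + 1 = 27  → 27 < 47, loop
  ADD #28: R3 = 27 + 1 = 28  → 28 < 47, loop
  ADD #29: R3 = 28 + 1 = 29  → 29 < 47, loop
  ADD #30: R3 = 29 + 1 = 30  → 30 < 47, loop
  ADD #31: R3 = 30 + 1 = 31  → 31 < 47, loop
  ADD #32: R3 = 31 + 1 = 32  → 32 < 47, loop
  ADD #33: R3 = 32 + 1 = 33  → 33 < 47, loop
  ADD #34: R3 = 33 + 1 = 34  → 34 < 47, loop
  ADD #35: R3 = 34 + 1 = 35  → 35 < 47, loop
  ADD #36: R3 = 35 + 1 = 36  → 36 < 47, loop
  ADD #37: R3 = 36 + 1 = 37  → 37 < 47, loop
  ADD #38: R3 = 37 + 1 = 38  → 38 < 47, loop
  ADD #39: R3 = 38 + 1 = 39  → 39 < 47, loop
  ADD #40: R3 = 39 + 1 = 40  → 40 < 47, loop
  ADD #41: R3 = 40 + 1 = 41  → 41 < 47, loop
  ADD #42: R3 = 41 + 1 = 42  → 42 < 47, loop
  ADD #43: R3 = 42 + 1 = 43  → 43 < 47, loop
  ADD #44: R3 = 43 + 1 = 44  → 44 < 47, loop
  ADD #45: R3 = 44 + 1 = 45  → 45 < 47, loop
  ADD #46: R3 = 45 + 1 = 46  → 46 < 47, loop
  ADD #47: R3 = 46 + 1 = 47  → 47 >= 47, exit
Total ADD instructions: 47

47


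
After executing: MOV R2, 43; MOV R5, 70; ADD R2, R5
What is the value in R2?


Register state trace:
  MOV R2, 43  → R2 = 43
  MOV R5, 70  → R5 = 70
  ADD R2, R5  → R2 = 43 + 70 = 113
Final: R2 = 113

113


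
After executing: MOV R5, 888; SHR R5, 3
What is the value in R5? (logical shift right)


Register state trace:
  MOV R5, 888  → R5 = 888
  SHR R5, 3  → R5 = 888 >> 3 = 888 // 2^3 = 111
Final: R5 = 111

111


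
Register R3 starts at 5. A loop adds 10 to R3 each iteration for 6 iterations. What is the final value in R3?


Starting value: R3 = 5
  Iter 1: R3 = 5 + 10 = 15
  Iter 2: R3 = 15 + 10 = 25
  Iter 3: R3 = 25 + 10 = 35
  Iter 4: R3 = 35 + 10 = 45
  Iter 5: R3 = 45 + 10 = 55
  Iter 6: R3 = 55 + 10 = 65
Final: R3 = 65

65


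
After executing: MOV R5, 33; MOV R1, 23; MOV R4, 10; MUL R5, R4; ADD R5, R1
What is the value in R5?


Register state trace:
  MOV R5, 33  → R5 = 33
  MOV R1, 23  → R1 = 23
  MOV R4, 10  → R4 = 10
  MUL R5, R4  → R5 = 33 * 10 = 330
  ADD R5, R1  → R5 = 330 + 23 = 353
Final: R5 = 353

353


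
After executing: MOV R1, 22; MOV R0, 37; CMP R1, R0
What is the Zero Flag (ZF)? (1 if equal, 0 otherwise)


Register state trace:
  MOV R1, 22  → R1 = 22
  MOV R0, 37  → R0 = 37
  CMP R1, R0  → computes 22 - 37 = -15
  Result is nonzero, so values are not equal
ZF = 0

0


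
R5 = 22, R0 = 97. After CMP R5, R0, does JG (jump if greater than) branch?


Trace:
  R5 = 22, R0 = 97
  CMP R5, R0  → compares 22 vs 97
  JG checks: is 22 greater than 97?
  22 < 97, so condition is false
Branch taken: No

No


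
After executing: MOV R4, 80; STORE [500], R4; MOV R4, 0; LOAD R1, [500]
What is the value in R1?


Register and memory trace:
  MOV R4, 80  → R4 = 80
  STORE [500], R4  → mem[500] = 80
  MOV R4, 0  → R4 = 0
  LOAD R1, [500]  → R1 = mem[500] = 80
Final: R1 = 80

80


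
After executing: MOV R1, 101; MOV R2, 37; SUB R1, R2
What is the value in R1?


Register state trace:
  MOV R1, 101  → R1 = 101
  MOV R2, 37  → R2 = 37
  SUB R1, R2  → R1 = 101 - 37 = 64
Final: R1 = 64

64


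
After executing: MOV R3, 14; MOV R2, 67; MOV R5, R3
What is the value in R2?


Register state trace:
  MOV R3, 14  → R3 = 14
  MOV R2, 67  → R2 = 67
  MOV R5, R3  → R5 = 14
Final: R2 = 67

67


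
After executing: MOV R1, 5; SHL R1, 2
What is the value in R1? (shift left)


Register state trace:
  MOV R1, 5  → R1 = 5
  SHL R1, 2  → R1 = 5 << 2 = 5 * 2^2 = 20
Final: R1 = 20

20


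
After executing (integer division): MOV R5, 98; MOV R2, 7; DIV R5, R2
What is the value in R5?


Register state trace:
  MOV R5, 98  → R5 = 98
  MOV R2, 7  → R2 = 7
  DIV R5, R2  → R5 = 98 // 7 = 14
Final: R5 = 14

14


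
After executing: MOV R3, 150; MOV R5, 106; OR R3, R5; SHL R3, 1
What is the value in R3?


Register state trace:
  MOV R3, 150  → R3 = 150 (0b10010110)
  MOV R5, 106  → R5 = 106 (0b01101010)
  OR R3, R5  → R3 = 150 OR 106 = 254 (0b11111110)
  SHL R3, 1  → R3 = 254 << 1 = 508
Final: R3 = 508

508


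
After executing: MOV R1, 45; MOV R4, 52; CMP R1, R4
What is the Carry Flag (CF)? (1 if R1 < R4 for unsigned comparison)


Register state trace:
  MOV R1, 45  → R1 = 45
  MOV R4, 52  → R4 = 52
  CMP R1, R4  → unsigned 45 - 52: borrow occurs
  45 < 52, so CF = 1
CF = 1

1


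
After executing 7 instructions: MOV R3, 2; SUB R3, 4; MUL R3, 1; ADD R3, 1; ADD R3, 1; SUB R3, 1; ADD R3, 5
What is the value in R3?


Register state trace:
  MOV R3, 2  → R3 = 2
  SUB R3, 4  → R3 = 2 - 4 = -2
  MUL R3, 1  → R3 = -2 * 1 = -2
  ADD R3, 1  → R3 = -2 + 1 = -1
  ADD R3, 1  → R3 = -1 + 1 = 0
  SUB R3, 1  → R3 = 0 - 1 = -1
  ADD R3, 5  → R3 = -1 + 5 = 4
Final: R3 = 4

4


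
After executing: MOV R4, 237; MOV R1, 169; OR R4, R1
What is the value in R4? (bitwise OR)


Register state trace:
  MOV R4, 237  → R4 = 237 (0b11101101)
  MOV R1, 169  → R1 = 169 (0b10101001)
  OR R4, R1   → R4 = 237 OR 169 = 237 (0b11101101)
Final: R4 = 237

237


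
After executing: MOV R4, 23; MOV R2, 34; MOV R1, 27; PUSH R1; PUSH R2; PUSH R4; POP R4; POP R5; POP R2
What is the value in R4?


Stack trace (top is rightmost):
  MOV R4, 23  → R4 = 23
  MOV R2, 34  → R2 = 34
  MOV R1, 27  → R1 = 27
  PUSH R1  → stack: [27]
  PUSH R2  → stack: [27, 34]
  PUSH R4  → stack: [27, 34, 23]
  POP R4  → R4 = 23, stack: [27, 34]
  POP R5  → R5 = 34, stack: [27]
  POP R2  → R2 = 27, stack: []
Final: R4 = 23

23


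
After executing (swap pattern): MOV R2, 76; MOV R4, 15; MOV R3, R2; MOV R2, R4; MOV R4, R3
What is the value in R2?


Register state trace (swap pattern):
  MOV R2, 76  → R2 = 76
  MOV R4, 15  → R4 = 15
  MOV R3, R2  → R3 = 76  (save R2)
  MOV R2, R4  → R2 = 15  (R2 gets R4's value)
  MOV R4, R3  → R4 = 76  (R4 gets saved value)
Final: R2 = 15

15


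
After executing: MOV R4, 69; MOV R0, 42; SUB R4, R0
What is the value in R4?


Register state trace:
  MOV R4, 69  → R4 = 69
  MOV R0, 42  → R0 = 42
  SUB R4, R0  → R4 = 69 - 42 = 27
Final: R4 = 27

27


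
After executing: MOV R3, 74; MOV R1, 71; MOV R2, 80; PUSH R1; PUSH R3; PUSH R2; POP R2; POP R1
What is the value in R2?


Stack trace (top is rightmost):
  MOV R3, 74  → R3 = 74
  MOV R1, 71  → R1 = 71
  MOV R2, 80  → R2 = 80
  PUSH R1  → stack: [71]
  PUSH R3  → stack: [71, 74]
  PUSH R2  → stack: [71, 74, 80]
  POP R2  → R2 = 80, stack: [71, 74]
  POP R1  → R1 = 74, stack: [71]
Final: R2 = 80

80


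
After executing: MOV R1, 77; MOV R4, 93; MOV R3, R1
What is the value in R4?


Register state trace:
  MOV R1, 77  → R1 = 77
  MOV R4, 93  → R4 = 93
  MOV R3, R1  → R3 = 77
Final: R4 = 93

93


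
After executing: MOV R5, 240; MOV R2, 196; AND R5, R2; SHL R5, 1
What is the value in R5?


Register state trace:
  MOV R5, 240  → R5 = 240 (0b11110000)
  MOV R2, 196  → R2 = 196 (0b11000100)
  AND R5, R2  → R5 = 240 AND 196 = 192 (0b11000000)
  SHL R5, 1  → R5 = 192 << 1 = 384
Final: R5 = 384

384


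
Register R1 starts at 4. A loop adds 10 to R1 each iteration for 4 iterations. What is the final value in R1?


Starting value: R1 = 4
  Iter 1: R1 = 4 + 10 = 14
  Iter 2: R1 = 14 + 10 = 24
  Iter 3: R1 = 24 + 10 = 34
  Iter 4: R1 = 34 + 10 = 44
Final: R1 = 44

44


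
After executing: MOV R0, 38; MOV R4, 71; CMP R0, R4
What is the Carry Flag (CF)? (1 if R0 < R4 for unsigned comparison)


Register state trace:
  MOV R0, 38  → R0 = 38
  MOV R4, 71  → R4 = 71
  CMP R0, R4  → unsigned 38 - 71: borrow occurs
  38 < 71, so CF = 1
CF = 1

1


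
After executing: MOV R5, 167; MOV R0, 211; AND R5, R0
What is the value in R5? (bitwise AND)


Register state trace:
  MOV R5, 167  → R5 = 167 (0b10100111)
  MOV R0, 211  → R0 = 211 (0b11010011)
  AND R5, R0  → R5 = 167 AND 211 = 131 (0b10000011)
Final: R5 = 131

131


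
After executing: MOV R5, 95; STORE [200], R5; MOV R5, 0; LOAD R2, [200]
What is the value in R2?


Register and memory trace:
  MOV R5, 95  → R5 = 95
  STORE [200], R5  → mem[200] = 95
  MOV R5, 0  → R5 = 0
  LOAD R2, [200]  → R2 = mem[200] = 95
Final: R2 = 95

95


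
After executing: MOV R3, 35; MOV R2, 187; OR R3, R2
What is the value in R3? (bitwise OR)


Register state trace:
  MOV R3, 35  → R3 = 35 (0b00100011)
  MOV R2, 187  → R2 = 187 (0b10111011)
  OR R3, R2   → R3 = 35 OR 187 = 187 (0b10111011)
Final: R3 = 187

187


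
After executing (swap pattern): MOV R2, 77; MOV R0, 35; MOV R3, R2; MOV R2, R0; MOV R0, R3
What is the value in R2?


Register state trace (swap pattern):
  MOV R2, 77  → R2 = 77
  MOV R0, 35  → R0 = 35
  MOV R3, R2  → R3 = 77  (save R2)
  MOV R2, R0  → R2 = 35  (R2 gets R0's value)
  MOV R0, R3  → R0 = 77  (R0 gets saved value)
Final: R2 = 35

35


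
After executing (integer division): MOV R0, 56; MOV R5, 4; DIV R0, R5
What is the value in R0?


Register state trace:
  MOV R0, 56  → R0 = 56
  MOV R5, 4  → R5 = 4
  DIV R0, R5  → R0 = 56 // 4 = 14
Final: R0 = 14

14


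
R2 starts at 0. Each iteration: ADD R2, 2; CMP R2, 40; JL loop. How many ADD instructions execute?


Loop trace (R2 starts at 0, target 40, step 2):
  ADD #1: R2 = 0 + 2 = 2  → 2 < 40, loop
  ADD #2: R2 = 2 + 2 = 4  → 4 < 40, loop
  ADD #3: R2 = 4 + 2 = 6  → 6 < 40, loop
  ADD #4: R2 = 6 + 2 = 8  → 8 < 40, loop
  ADD #5: R2 = 8 + 2 = 10  → 10 < 40, loop
  ADD #6: R2 = 10 + 2 = 12  → 12 < 40, loop
  ADD #7: R2 = 12 + 2 = 14  → 14 < 40, loop
  ADD #8: R2 = 14 + 2 = 16  → 16 < 40, loop
  ADD #9: R2 = 16 + 2 = 18  → 18 < 40, loop
  ADD #10: R2 = 18 + 2 = 20  → 20 < 40, loop
  ADD #11: R2 = 20 + 2 = 22  → 22 < 40, loop
  ADD #12: R2 = 22 + 2 = 24  → 24 < 40, loop
  ADD #13: R2 = 24 + 2 = 26  → 26 < 40, loop
  ADD #14: R2 = 26 + 2 = 28  → 28 < 40, loop
  ADD #15: R2 = 28 + 2 = 30  → 30 < 40, loop
  ADD #16: R2 = 30 + 2 = 32  → 32 < 40, loop
  ADD #17: R2 = 32 + 2 = 34  → 34 < 40, loop
  ADD #18: R2 = 34 + 2 = 36  → 36 < 40, loop
  ADD #19: R2 = 36 + 2 = 38  → 38 < 40, loop
  ADD #20: R2 = 38 + 2 = 40  → 40 >= 40, exit
Total ADD instructions: 20

20


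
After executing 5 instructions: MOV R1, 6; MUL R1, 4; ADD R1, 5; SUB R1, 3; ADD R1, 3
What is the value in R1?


Register state trace:
  MOV R1, 6  → R1 = 6
  MUL R1, 4  → R1 = 6 * 4 = 24
  ADD R1, 5  → R1 = 24 + 5 = 29
  SUB R1, 3  → R1 = 29 - 3 = 26
  ADD R1, 3  → R1 = 26 + 3 = 29
Final: R1 = 29

29


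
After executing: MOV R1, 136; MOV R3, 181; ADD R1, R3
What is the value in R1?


Register state trace:
  MOV R1, 136  → R1 = 136
  MOV R3, 181  → R3 = 181
  ADD R1, R3  → R1 = 136 + 181 = 317
Final: R1 = 317

317


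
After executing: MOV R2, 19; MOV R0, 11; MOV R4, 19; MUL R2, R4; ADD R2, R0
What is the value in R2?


Register state trace:
  MOV R2, 19  → R2 = 19
  MOV R0, 11  → R0 = 11
  MOV R4, 19  → R4 = 19
  MUL R2, R4  → R2 = 19 * 19 = 361
  ADD R2, R0  → R2 = 361 + 11 = 372
Final: R2 = 372

372


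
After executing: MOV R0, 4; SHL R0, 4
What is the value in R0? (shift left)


Register state trace:
  MOV R0, 4  → R0 = 4
  SHL R0, 4  → R0 = 4 << 4 = 4 * 2^4 = 64
Final: R0 = 64

64


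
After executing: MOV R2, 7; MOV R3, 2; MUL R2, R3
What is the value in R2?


Register state trace:
  MOV R2, 7  → R2 = 7
  MOV R3, 2  → R3 = 2
  MUL R2, R3  → R2 = 7 * 2 = 14
Final: R2 = 14

14


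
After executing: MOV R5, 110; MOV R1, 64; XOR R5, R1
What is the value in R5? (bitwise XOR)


Register state trace:
  MOV R5, 110  → R5 = 110 (0b01101110)
  MOV R1, 64  → R1 = 64 (0b01000000)
  XOR R5, R1  → R5 = 110 XOR 64 = 46 (0b00101110)
Final: R5 = 46

46


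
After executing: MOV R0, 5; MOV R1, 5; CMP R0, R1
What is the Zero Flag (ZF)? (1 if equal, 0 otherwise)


Register state trace:
  MOV R0, 5  → R0 = 5
  MOV R1, 5  → R1 = 5
  CMP R0, R1  → computes 5 - 5 = 0
  Result is zero, so values are equal
ZF = 1

1


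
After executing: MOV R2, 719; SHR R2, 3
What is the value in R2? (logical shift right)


Register state trace:
  MOV R2, 719  → R2 = 719
  SHR R2, 3  → R2 = 719 >> 3 = 719 // 2^3 = 89
Final: R2 = 89

89


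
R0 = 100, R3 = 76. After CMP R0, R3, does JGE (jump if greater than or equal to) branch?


Trace:
  R0 = 100, R3 = 76
  CMP R0, R3  → compares 100 vs 76
  JGE checks: is 100 greater than or equal to 76?
  100 > 76, so condition is true
Branch taken: Yes

Yes


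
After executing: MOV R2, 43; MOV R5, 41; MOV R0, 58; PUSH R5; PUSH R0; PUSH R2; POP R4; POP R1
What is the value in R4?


Stack trace (top is rightmost):
  MOV R2, 43  → R2 = 43
  MOV R5, 41  → R5 = 41
  MOV R0, 58  → R0 = 58
  PUSH R5  → stack: [41]
  PUSH R0  → stack: [41, 58]
  PUSH R2  → stack: [41, 58, 43]
  POP R4  → R4 = 43, stack: [41, 58]
  POP R1  → R1 = 58, stack: [41]
Final: R4 = 43

43


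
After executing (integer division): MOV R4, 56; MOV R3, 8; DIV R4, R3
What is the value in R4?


Register state trace:
  MOV R4, 56  → R4 = 56
  MOV R3, 8  → R3 = 8
  DIV R4, R3  → R4 = 56 // 8 = 7
Final: R4 = 7

7


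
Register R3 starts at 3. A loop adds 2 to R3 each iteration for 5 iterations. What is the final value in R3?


Starting value: R3 = 3
  Iter 1: R3 = 3 + 2 = 5
  Iter 2: R3 = 5 + 2 = 7
  Iter 3: R3 = 7 + 2 = 9
  Iter 4: R3 = 9 + 2 = 11
  Iter 5: R3 = 11 + 2 = 13
Final: R3 = 13

13
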